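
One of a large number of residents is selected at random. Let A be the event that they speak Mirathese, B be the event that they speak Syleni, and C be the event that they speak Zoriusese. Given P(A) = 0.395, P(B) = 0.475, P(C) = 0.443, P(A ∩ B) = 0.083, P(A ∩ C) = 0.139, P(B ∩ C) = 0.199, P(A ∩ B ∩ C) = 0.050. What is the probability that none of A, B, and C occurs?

0.058

Using inclusion–exclusion:
P(A ∪ B ∪ C) = 0.395 + 0.475 + 0.443 − 0.083 − 0.139 − 0.199 + 0.050 = 0.942
P(none) = 1 − 0.942 = 0.058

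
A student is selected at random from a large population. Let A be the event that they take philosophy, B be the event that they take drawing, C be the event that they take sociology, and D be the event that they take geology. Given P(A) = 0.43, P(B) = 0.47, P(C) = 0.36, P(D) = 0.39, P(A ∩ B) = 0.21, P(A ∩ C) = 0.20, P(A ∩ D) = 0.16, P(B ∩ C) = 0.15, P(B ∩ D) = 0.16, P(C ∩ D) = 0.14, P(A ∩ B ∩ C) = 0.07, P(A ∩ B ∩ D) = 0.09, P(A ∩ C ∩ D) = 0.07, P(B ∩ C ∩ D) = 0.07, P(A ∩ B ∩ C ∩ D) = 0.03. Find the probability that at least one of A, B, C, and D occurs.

0.90

Apply inclusion-exclusion:
P(A ∪ B ∪ C ∪ D) = 0.43 + 0.47 + 0.36 + 0.39 − 0.21 − 0.20 − 0.16 − 0.15 − 0.16 − 0.14 + 0.07 + 0.09 + 0.07 + 0.07 − 0.03 = 0.90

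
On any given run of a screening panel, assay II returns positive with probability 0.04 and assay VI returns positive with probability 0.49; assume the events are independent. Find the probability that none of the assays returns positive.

Since the events are independent, P(none) is the product of the individual non-occurrence probabilities.
P(none) = (1 − 0.04) × (1 − 0.49) = 0.96 × 0.51 = 0.4896

0.4896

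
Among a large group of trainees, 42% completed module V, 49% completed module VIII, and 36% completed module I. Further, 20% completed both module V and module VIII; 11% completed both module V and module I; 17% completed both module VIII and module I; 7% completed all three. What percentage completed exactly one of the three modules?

Using the inclusion–exclusion count for exactly one event:
P(exactly one) = 42 + 49 + 36 − 2·20 − 2·11 − 2·17 + 3·7 = 52%

52%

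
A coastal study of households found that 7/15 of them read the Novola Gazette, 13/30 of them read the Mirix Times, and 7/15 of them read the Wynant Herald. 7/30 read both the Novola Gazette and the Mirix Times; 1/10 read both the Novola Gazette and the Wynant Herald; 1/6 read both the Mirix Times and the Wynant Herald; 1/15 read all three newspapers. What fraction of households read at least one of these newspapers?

14/15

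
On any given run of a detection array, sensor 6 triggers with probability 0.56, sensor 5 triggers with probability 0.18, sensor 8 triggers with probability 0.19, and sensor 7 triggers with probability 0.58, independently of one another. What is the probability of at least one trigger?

0.87725584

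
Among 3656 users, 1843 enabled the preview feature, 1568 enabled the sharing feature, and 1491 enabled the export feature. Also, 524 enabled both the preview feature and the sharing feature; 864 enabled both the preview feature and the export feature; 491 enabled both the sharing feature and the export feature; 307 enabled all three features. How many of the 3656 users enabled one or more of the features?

Apply inclusion-exclusion:
|union| = 1843 + 1568 + 1491 − 524 − 864 − 491 + 307 = 3330

3330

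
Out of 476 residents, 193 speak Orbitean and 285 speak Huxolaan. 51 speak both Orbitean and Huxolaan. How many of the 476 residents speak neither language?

Apply inclusion-exclusion:
|union| = 193 + 285 − 51 = 427
None: 476 − 427 = 49

49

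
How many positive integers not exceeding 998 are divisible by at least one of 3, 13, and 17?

⌊998/3⌋ + ⌊998/13⌋ + ⌊998/17⌋ − ⌊998/39⌋ − ⌊998/51⌋ − ⌊998/221⌋ + ⌊998/663⌋ = 332 + 76 + 58 − 25 − 19 − 4 + 1 = 419

419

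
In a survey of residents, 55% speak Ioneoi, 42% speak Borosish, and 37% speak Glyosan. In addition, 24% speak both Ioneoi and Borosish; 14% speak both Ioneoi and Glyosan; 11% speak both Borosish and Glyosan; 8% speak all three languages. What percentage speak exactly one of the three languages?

60%

P(exactly one) = 55 + 42 + 37 − 2·24 − 2·14 − 2·11 + 3·8 = 60%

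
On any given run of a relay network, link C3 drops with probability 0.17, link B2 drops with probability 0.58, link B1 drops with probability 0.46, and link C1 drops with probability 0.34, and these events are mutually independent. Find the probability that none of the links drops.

0.12424104

P(none) = (1 − 0.17) × (1 − 0.58) × (1 − 0.46) × (1 − 0.34) = 0.83 × 0.42 × 0.54 × 0.66 = 0.12424104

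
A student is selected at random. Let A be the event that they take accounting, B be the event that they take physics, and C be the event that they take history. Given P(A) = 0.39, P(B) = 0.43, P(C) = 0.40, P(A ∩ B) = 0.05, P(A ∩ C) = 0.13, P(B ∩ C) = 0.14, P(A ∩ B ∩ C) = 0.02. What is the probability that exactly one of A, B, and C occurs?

0.64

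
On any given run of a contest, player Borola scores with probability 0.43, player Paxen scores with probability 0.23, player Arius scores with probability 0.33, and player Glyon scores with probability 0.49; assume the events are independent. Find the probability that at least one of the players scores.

0.85002787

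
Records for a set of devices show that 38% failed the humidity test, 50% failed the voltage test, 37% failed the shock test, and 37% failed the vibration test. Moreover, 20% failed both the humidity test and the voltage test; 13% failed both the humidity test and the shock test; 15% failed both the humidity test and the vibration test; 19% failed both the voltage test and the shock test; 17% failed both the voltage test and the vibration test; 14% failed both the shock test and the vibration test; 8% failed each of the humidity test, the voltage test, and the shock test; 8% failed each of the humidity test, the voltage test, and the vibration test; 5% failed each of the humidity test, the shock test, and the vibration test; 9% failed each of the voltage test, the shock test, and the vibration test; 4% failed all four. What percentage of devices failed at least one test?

90%

By inclusion-exclusion,
P(union) = 38 + 50 + 37 + 37 − 20 − 13 − 15 − 19 − 17 − 14 + 8 + 8 + 5 + 9 − 4 = 90%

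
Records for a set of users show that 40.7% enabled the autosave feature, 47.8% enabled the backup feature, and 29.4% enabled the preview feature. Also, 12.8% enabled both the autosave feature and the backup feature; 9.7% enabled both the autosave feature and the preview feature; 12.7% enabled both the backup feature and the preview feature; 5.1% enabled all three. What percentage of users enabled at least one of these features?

87.8%

Apply inclusion-exclusion:
P(union) = 40.7 + 47.8 + 29.4 − 12.8 − 9.7 − 12.7 + 5.1 = 87.8%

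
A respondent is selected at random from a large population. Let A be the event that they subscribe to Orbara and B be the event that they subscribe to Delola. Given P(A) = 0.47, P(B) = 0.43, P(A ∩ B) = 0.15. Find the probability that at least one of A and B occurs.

0.75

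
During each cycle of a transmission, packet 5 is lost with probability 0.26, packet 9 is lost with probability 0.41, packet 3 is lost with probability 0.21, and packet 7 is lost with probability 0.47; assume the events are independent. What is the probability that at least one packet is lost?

Since the events are independent, P(none) is the product of the individual non-occurrence probabilities.
P(none) = (1 − 0.26) × (1 − 0.41) × (1 − 0.21) × (1 − 0.47) = 0.74 × 0.59 × 0.79 × 0.53 = 0.18280442
P(at least one) = 1 − 0.18280442 = 0.81719558

0.81719558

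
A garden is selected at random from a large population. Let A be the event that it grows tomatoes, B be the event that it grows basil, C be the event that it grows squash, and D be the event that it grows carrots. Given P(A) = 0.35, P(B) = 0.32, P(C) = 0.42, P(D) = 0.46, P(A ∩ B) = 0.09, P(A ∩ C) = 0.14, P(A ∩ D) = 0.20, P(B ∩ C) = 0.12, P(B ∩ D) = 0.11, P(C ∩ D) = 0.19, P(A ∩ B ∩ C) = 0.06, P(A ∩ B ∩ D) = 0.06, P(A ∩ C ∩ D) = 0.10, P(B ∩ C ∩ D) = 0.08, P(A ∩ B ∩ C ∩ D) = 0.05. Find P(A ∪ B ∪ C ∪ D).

By inclusion–exclusion:
P(A ∪ B ∪ C ∪ D) = 0.35 + 0.32 + 0.42 + 0.46 − 0.09 − 0.14 − 0.20 − 0.12 − 0.11 − 0.19 + 0.06 + 0.06 + 0.10 + 0.08 − 0.05 = 0.95

0.95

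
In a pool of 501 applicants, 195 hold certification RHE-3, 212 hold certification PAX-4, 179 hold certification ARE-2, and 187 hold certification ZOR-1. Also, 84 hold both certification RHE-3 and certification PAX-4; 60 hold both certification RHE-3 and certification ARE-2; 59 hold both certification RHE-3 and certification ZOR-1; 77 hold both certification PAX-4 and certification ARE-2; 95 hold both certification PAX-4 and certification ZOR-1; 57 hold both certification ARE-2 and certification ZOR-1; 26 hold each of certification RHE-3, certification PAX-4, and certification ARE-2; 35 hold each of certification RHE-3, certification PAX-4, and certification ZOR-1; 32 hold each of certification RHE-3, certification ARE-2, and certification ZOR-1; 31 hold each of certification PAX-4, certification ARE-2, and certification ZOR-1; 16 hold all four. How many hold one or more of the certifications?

|union| = 195 + 212 + 179 + 187 − 84 − 60 − 59 − 77 − 95 − 57 + 26 + 35 + 32 + 31 − 16 = 449

449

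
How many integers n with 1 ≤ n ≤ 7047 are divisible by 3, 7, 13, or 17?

3548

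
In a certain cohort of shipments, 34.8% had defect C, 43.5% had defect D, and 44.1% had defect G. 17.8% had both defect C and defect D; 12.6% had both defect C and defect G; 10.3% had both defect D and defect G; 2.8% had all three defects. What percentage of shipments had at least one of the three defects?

Using inclusion–exclusion:
P(union) = 34.8 + 43.5 + 44.1 − 17.8 − 12.6 − 10.3 + 2.8 = 84.5%

84.5%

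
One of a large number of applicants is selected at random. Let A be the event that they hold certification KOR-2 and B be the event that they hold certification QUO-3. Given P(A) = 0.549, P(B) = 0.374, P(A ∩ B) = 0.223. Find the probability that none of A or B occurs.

0.300

Apply inclusion-exclusion:
P(A ∪ B) = 0.549 + 0.374 − 0.223 = 0.700
P(none) = 1 − 0.700 = 0.300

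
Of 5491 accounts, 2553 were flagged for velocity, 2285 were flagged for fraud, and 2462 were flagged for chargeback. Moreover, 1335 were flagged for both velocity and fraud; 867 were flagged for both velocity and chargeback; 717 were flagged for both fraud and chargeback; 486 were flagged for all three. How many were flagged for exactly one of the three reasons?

2920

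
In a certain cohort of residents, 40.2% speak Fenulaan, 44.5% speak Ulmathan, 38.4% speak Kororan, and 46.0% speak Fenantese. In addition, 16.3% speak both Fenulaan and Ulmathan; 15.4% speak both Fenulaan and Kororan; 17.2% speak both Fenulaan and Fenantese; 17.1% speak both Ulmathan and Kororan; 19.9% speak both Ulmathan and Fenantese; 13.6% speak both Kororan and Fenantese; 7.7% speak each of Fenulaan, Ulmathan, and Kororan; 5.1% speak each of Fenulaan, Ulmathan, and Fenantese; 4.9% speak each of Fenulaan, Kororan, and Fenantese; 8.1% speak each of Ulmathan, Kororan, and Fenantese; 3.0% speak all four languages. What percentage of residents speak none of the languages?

Using inclusion–exclusion:
P(≥1) = 40.2 + 44.5 + 38.4 + 46.0 − 16.3 − 15.4 − 17.2 − 17.1 − 19.9 − 13.6 + 7.7 + 5.1 + 4.9 + 8.1 − 3.0 = 92.4%
P(none) = 100% − 92.4% = 7.6%

7.6%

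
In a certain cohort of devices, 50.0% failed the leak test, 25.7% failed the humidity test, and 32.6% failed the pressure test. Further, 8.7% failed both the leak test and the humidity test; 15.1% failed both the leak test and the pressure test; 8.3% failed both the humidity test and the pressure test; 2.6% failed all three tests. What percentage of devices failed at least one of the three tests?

78.8%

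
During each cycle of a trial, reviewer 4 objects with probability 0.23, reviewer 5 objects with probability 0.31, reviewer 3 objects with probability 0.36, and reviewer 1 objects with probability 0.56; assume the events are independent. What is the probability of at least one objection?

0.85038592

Independence gives P(none) = ∏(1 − pᵢ).
P(none) = (1 − 0.23) × (1 − 0.31) × (1 − 0.36) × (1 − 0.56) = 0.77 × 0.69 × 0.64 × 0.44 = 0.14961408
P(at least one) = 1 − 0.14961408 = 0.85038592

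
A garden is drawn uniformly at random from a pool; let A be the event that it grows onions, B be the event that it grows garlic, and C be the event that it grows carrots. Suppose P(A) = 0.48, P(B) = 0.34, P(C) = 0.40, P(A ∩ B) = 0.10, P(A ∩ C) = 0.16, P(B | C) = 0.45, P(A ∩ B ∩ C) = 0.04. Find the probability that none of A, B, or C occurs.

P(B ∩ C) = P(C)·P(B|C) = 0.40 × 0.45 = 0.18
P(A ∪ B ∪ C) = 0.48 + 0.34 + 0.40 − 0.10 − 0.16 − 0.18 + 0.04 = 0.82
P(none) = 1 − 0.82 = 0.18

0.18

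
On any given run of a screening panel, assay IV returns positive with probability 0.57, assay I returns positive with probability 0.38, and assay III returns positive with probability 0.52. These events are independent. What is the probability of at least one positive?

0.872032

P(none) = (1 − 0.57) × (1 − 0.38) × (1 − 0.52) = 0.43 × 0.62 × 0.48 = 0.127968
P(at least one) = 1 − 0.127968 = 0.872032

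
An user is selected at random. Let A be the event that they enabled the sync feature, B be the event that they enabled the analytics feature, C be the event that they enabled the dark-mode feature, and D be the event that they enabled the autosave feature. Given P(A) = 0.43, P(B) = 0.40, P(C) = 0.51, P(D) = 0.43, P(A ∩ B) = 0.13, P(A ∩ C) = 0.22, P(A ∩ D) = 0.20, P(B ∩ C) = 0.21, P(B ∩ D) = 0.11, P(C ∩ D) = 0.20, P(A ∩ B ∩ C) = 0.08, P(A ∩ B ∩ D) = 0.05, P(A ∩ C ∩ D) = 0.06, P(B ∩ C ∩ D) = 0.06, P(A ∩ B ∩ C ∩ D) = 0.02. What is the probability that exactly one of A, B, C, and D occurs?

0.30

P(exactly one) = 0.43 + 0.40 + 0.51 + 0.43 − 2·0.13 − 2·0.22 − 2·0.20 − 2·0.21 − 2·0.11 − 2·0.20 + 3·0.08 + 3·0.05 + 3·0.06 + 3·0.06 − 4·0.02 = 0.30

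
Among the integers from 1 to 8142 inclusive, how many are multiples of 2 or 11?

By inclusion–exclusion:
floor(8142/2) + floor(8142/11) − floor(8142/22) = 4071 + 740 − 370 = 4441

4441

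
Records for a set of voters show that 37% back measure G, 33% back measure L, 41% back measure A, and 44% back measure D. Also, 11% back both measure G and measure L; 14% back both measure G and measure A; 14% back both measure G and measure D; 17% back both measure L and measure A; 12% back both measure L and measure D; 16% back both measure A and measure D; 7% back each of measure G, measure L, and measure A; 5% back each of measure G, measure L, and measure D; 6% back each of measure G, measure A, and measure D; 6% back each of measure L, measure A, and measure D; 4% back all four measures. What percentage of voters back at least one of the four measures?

91%

By inclusion–exclusion:
P(union) = 37 + 33 + 41 + 44 − 11 − 14 − 14 − 17 − 12 − 16 + 7 + 5 + 6 + 6 − 4 = 91%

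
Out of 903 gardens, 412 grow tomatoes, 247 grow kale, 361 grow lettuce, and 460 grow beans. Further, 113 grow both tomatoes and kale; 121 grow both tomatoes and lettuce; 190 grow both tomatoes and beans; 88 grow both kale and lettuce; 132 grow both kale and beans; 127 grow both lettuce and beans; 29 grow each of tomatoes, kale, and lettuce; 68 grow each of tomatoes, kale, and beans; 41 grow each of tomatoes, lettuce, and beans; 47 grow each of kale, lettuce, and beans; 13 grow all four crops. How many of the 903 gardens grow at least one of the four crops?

By inclusion–exclusion:
|at least one| = 412 + 247 + 361 + 460 − 113 − 121 − 190 − 88 − 132 − 127 + 29 + 68 + 41 + 47 − 13 = 881

881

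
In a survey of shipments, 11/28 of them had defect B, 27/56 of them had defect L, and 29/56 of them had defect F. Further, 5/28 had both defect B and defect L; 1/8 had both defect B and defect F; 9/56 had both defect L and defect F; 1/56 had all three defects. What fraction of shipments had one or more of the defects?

53/56

P(at least one) = 11/28 + 27/56 + 29/56 − 5/28 − 1/8 − 9/56 + 1/56 = 53/56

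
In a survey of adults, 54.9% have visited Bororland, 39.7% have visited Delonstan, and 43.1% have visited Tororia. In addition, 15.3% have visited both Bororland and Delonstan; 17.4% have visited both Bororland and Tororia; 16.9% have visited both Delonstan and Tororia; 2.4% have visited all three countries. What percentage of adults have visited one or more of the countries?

90.5%

Inclusion–exclusion gives
P(at least one) = 54.9 + 39.7 + 43.1 − 15.3 − 17.4 − 16.9 + 2.4 = 90.5%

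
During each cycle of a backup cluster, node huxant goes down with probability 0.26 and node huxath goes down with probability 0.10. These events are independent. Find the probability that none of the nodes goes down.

0.666

P(none) = (1 − 0.26) × (1 − 0.10) = 0.74 × 0.90 = 0.666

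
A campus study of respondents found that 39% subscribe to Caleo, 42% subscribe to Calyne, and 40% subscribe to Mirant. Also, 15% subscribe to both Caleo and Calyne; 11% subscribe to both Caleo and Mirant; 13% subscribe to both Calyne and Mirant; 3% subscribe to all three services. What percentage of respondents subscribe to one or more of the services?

By inclusion-exclusion,
P(at least one) = 39 + 42 + 40 − 15 − 11 − 13 + 3 = 85%

85%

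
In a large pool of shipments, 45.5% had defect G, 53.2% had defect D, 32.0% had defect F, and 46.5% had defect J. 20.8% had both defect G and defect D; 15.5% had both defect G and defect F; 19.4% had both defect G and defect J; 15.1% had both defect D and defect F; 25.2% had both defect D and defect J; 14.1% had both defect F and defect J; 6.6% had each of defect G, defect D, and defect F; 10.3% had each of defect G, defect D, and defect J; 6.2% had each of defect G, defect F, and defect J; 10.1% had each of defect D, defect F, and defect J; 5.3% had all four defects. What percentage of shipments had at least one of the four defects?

P(union) = 45.5 + 53.2 + 32.0 + 46.5 − 20.8 − 15.5 − 19.4 − 15.1 − 25.2 − 14.1 + 6.6 + 10.3 + 6.2 + 10.1 − 5.3 = 95.0%

95.0%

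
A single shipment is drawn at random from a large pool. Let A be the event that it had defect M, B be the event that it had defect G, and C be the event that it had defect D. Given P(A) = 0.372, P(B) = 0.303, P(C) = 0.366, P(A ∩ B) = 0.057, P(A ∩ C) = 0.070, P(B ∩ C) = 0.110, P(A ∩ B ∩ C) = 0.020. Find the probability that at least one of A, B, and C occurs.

0.824

Apply inclusion-exclusion:
P(A ∪ B ∪ C) = 0.372 + 0.303 + 0.366 − 0.057 − 0.070 − 0.110 + 0.020 = 0.824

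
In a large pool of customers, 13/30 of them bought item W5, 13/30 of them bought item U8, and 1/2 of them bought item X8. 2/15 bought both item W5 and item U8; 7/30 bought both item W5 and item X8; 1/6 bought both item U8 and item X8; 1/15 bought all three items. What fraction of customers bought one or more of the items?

9/10

By inclusion-exclusion,
P(union) = 13/30 + 13/30 + 1/2 − 2/15 − 7/30 − 1/6 + 1/15 = 9/10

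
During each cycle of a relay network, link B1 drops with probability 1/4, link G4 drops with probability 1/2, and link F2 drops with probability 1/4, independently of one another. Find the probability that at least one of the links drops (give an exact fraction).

23/32

P(none) = (1 − 1/4) × (1 − 1/2) × (1 − 1/4) = 3/4 × 1/2 × 3/4 = 9/32
P(at least one) = 1 − 9/32 = 23/32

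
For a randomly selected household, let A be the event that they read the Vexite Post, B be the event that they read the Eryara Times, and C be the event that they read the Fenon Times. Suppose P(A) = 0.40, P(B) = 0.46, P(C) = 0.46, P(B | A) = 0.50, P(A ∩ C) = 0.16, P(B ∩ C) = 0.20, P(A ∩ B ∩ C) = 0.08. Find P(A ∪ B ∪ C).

P(A ∩ B) = P(A)·P(B|A) = 0.40 × 0.50 = 0.20
P(A ∪ B ∪ C) = 0.40 + 0.46 + 0.46 − 0.20 − 0.16 − 0.20 + 0.08 = 0.84

0.84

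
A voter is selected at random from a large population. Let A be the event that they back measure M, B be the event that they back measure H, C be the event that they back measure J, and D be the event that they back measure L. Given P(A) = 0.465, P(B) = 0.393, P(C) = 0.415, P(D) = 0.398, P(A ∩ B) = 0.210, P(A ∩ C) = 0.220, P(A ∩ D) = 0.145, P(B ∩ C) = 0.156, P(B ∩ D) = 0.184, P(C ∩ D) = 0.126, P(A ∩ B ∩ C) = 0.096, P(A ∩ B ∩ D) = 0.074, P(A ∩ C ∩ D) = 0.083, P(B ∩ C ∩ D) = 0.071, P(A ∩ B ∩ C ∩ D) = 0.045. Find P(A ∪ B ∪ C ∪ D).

0.909

By inclusion-exclusion,
P(A ∪ B ∪ C ∪ D) = 0.465 + 0.393 + 0.415 + 0.398 − 0.210 − 0.220 − 0.145 − 0.156 − 0.184 − 0.126 + 0.096 + 0.074 + 0.083 + 0.071 − 0.045 = 0.909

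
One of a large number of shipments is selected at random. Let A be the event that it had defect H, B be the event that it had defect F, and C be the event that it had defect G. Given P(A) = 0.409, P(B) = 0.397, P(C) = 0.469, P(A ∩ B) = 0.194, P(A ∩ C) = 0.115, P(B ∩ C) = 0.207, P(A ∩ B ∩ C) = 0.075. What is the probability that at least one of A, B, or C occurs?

0.834

Apply inclusion-exclusion:
P(A ∪ B ∪ C) = 0.409 + 0.397 + 0.469 − 0.194 − 0.115 − 0.207 + 0.075 = 0.834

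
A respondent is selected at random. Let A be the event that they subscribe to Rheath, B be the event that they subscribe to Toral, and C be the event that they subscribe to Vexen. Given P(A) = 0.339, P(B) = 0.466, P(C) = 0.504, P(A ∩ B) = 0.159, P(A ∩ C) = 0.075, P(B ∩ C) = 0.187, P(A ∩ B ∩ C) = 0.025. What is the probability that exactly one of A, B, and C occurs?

0.542

Using the inclusion–exclusion count for exactly one event:
P(exactly one) = 0.339 + 0.466 + 0.504 − 2·0.159 − 2·0.075 − 2·0.187 + 3·0.025 = 0.542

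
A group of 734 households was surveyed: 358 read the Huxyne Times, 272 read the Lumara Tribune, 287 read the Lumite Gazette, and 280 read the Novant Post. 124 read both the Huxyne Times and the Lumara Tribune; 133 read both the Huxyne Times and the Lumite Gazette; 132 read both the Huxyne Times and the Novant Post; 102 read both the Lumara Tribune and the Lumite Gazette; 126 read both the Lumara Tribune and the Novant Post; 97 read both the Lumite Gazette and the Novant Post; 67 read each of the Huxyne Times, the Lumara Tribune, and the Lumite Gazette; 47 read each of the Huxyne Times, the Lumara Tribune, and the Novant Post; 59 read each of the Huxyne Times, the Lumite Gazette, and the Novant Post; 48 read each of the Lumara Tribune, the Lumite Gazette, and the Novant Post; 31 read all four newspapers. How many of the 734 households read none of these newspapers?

61

|at least one| = 358 + 272 + 287 + 280 − 124 − 133 − 132 − 102 − 126 − 97 + 67 + 47 + 59 + 48 − 31 = 673
None: 734 − 673 = 61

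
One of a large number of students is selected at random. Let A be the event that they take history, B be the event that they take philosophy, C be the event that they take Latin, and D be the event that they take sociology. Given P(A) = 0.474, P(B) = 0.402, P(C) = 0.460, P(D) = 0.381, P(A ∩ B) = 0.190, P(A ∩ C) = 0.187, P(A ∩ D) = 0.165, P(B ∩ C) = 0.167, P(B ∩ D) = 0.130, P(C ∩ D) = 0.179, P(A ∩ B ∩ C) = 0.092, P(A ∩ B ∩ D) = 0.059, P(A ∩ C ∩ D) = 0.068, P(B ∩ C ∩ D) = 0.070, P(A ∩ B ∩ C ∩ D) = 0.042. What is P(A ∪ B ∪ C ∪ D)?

0.946

P(A ∪ B ∪ C ∪ D) = 0.474 + 0.402 + 0.460 + 0.381 − 0.190 − 0.187 − 0.165 − 0.167 − 0.130 − 0.179 + 0.092 + 0.059 + 0.068 + 0.070 − 0.042 = 0.946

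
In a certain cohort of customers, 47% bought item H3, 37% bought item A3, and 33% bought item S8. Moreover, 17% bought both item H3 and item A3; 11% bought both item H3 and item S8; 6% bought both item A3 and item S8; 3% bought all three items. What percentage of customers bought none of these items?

Using inclusion–exclusion:
P(≥1) = 47 + 37 + 33 − 17 − 11 − 6 + 3 = 86%
P(none) = 100% − 86% = 14%

14%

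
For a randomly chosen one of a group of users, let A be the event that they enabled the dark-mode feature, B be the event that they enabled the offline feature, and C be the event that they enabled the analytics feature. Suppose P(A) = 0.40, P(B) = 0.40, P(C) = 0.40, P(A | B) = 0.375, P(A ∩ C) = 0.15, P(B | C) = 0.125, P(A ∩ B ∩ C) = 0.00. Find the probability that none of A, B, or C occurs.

0.15

P(A ∩ B) = P(B)·P(A|B) = 0.40 × 0.375 = 0.15
P(B ∩ C) = P(C)·P(B|C) = 0.40 × 0.125 = 0.05
By inclusion–exclusion:
P(A ∪ B ∪ C) = 0.40 + 0.40 + 0.40 − 0.15 − 0.15 − 0.05 + 0.00 = 0.85
P(none) = 1 − 0.85 = 0.15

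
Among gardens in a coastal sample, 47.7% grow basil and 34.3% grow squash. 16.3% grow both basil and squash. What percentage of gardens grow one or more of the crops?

65.7%

By inclusion-exclusion,
P(≥1) = 47.7 + 34.3 − 16.3 = 65.7%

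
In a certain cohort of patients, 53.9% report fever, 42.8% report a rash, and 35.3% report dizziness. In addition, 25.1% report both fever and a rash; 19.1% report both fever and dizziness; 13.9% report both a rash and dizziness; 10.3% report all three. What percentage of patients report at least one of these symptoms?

84.2%

P(≥1) = 53.9 + 42.8 + 35.3 − 25.1 − 19.1 − 13.9 + 10.3 = 84.2%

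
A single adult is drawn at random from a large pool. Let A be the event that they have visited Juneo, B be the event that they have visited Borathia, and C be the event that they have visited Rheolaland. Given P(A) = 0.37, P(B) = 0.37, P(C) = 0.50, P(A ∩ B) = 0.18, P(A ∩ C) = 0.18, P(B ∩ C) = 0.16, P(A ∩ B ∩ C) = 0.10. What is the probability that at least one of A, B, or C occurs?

P(A ∪ B ∪ C) = 0.37 + 0.37 + 0.50 − 0.18 − 0.18 − 0.16 + 0.10 = 0.82

0.82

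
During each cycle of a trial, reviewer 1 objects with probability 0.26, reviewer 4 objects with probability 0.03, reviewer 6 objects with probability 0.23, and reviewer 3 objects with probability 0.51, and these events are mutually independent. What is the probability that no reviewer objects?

P(none) = (1 − 0.26) × (1 − 0.03) × (1 − 0.23) × (1 − 0.51) = 0.74 × 0.97 × 0.77 × 0.49 = 0.27082594

0.27082594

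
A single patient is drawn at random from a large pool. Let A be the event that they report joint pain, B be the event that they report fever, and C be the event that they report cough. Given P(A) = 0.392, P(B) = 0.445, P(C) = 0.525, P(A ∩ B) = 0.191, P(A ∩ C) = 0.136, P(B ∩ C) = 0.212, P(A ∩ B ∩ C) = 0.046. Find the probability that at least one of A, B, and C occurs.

P(A ∪ B ∪ C) = 0.392 + 0.445 + 0.525 − 0.191 − 0.136 − 0.212 + 0.046 = 0.869

0.869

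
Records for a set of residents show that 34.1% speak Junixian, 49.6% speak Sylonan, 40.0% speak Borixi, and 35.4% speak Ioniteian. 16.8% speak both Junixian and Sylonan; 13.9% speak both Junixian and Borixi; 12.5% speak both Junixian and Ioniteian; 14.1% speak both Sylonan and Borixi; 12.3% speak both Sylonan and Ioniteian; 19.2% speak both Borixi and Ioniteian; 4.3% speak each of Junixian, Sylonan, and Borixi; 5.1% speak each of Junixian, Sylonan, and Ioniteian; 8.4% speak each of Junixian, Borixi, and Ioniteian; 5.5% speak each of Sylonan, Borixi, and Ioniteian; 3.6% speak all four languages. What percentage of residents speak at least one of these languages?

90.0%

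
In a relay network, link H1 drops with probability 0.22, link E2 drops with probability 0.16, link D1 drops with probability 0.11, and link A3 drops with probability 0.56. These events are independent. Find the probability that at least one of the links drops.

P(none) = (1 − 0.22) × (1 − 0.16) × (1 − 0.11) × (1 − 0.56) = 0.78 × 0.84 × 0.89 × 0.44 = 0.25657632
P(at least one) = 1 − 0.25657632 = 0.74342368

0.74342368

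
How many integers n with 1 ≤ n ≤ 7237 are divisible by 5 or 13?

Using inclusion–exclusion:
1447 + 556 − 111 = 1892

1892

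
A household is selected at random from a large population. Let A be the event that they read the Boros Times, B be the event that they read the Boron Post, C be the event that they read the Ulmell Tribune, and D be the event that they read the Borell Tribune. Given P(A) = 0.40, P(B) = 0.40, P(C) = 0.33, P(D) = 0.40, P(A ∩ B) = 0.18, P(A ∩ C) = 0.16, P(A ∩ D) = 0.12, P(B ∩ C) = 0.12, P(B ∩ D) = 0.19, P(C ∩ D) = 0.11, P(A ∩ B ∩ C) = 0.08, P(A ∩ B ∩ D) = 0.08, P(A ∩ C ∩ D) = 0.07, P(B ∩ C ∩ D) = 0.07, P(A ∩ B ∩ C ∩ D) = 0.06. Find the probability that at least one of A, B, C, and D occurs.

0.89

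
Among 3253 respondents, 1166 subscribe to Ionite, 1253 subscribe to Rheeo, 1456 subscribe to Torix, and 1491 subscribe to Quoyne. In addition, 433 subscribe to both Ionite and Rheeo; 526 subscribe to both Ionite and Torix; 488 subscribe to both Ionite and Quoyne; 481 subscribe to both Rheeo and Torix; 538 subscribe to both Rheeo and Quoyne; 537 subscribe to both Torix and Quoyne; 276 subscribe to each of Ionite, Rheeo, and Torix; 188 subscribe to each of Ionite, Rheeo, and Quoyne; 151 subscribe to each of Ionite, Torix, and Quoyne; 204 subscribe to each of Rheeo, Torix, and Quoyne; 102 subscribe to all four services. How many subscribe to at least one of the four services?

3080

By inclusion-exclusion,
|at least one| = 1166 + 1253 + 1456 + 1491 − 433 − 526 − 488 − 481 − 538 − 537 + 276 + 188 + 151 + 204 − 102 = 3080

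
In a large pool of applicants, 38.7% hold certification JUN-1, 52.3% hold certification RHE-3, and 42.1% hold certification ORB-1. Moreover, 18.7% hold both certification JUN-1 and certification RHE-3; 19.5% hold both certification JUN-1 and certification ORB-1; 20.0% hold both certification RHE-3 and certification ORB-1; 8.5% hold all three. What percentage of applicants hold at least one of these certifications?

P(at least one) = 38.7 + 52.3 + 42.1 − 18.7 − 19.5 − 20.0 + 8.5 = 83.4%

83.4%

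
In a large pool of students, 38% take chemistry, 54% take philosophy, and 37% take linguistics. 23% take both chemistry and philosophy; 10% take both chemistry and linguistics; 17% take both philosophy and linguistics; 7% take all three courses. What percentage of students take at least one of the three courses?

P(≥1) = 38 + 54 + 37 − 23 − 10 − 17 + 7 = 86%

86%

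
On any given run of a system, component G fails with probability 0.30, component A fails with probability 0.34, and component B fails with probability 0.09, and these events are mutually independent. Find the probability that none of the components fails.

P(none) = (1 − 0.30) × (1 − 0.34) × (1 − 0.09) = 0.70 × 0.66 × 0.91 = 0.42042

0.42042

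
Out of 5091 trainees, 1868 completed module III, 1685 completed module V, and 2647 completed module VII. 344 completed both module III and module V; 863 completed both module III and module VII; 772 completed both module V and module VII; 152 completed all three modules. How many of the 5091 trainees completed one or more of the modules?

4373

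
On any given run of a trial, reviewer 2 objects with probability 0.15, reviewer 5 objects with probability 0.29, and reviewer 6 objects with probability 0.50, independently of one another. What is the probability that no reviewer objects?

0.30175

P(none) = (1 − 0.15) × (1 − 0.29) × (1 − 0.50) = 0.85 × 0.71 × 0.50 = 0.30175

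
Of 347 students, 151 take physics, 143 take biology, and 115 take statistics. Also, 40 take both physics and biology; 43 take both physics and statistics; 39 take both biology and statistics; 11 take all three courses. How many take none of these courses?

By inclusion-exclusion,
|at least one| = 151 + 143 + 115 − 40 − 43 − 39 + 11 = 298
None: 347 − 298 = 49

49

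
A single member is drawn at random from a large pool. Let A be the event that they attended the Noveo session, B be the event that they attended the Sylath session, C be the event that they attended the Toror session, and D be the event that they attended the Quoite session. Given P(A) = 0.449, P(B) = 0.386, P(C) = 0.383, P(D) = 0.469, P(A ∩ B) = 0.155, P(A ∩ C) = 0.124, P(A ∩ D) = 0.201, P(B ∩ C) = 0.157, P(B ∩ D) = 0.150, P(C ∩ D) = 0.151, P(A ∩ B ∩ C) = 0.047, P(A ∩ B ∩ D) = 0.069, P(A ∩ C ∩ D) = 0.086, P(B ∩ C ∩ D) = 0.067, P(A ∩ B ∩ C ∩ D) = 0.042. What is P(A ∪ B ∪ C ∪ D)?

0.976

P(A ∪ B ∪ C ∪ D) = 0.449 + 0.386 + 0.383 + 0.469 − 0.155 − 0.124 − 0.201 − 0.157 − 0.150 − 0.151 + 0.047 + 0.069 + 0.086 + 0.067 − 0.042 = 0.976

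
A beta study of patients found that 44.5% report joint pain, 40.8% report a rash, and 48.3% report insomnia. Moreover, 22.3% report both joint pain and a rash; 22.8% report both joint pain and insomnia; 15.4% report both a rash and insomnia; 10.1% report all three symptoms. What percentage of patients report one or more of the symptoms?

83.2%

By inclusion-exclusion,
P(union) = 44.5 + 40.8 + 48.3 − 22.3 − 22.8 − 15.4 + 10.1 = 83.2%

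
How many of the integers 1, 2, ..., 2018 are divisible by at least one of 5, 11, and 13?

662

403 + 183 + 155 − 36 − 31 − 14 + 2 = 662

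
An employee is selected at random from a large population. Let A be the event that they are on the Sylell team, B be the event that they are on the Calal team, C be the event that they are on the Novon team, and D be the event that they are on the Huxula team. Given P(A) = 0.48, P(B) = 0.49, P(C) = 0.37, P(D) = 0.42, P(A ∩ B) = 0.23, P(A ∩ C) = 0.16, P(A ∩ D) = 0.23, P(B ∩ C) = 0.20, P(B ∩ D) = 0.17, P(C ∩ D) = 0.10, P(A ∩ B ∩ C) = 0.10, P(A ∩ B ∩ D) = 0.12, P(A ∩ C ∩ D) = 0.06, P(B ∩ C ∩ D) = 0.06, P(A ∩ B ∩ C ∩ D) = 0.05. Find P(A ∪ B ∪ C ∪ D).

0.96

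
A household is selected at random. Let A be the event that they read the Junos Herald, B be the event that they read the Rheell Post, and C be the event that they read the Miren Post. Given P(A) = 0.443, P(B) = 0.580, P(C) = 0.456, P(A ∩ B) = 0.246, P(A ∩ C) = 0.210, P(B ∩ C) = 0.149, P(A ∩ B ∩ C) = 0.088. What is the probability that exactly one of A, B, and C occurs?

0.533

By inclusion–exclusion (exactly-one form):
P(exactly one) = 0.443 + 0.580 + 0.456 − 2·0.246 − 2·0.210 − 2·0.149 + 3·0.088 = 0.533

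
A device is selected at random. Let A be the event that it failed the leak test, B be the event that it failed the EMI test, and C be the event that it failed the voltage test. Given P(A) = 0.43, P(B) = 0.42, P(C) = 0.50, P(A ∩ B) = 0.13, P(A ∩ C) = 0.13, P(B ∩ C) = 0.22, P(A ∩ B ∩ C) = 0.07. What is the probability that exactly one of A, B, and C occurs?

0.60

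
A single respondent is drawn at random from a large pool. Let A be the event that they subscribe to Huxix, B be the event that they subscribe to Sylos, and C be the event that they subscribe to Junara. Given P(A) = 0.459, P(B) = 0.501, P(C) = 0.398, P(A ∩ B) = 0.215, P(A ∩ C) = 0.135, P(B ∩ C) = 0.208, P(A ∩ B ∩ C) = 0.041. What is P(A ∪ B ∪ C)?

0.841

P(A ∪ B ∪ C) = 0.459 + 0.501 + 0.398 − 0.215 − 0.135 − 0.208 + 0.041 = 0.841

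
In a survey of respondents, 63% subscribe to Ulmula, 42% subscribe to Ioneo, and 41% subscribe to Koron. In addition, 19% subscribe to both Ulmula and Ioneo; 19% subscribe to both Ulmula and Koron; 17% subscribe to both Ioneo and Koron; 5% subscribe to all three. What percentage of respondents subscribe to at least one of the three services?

96%

By inclusion-exclusion,
P(≥1) = 63 + 42 + 41 − 19 − 19 − 17 + 5 = 96%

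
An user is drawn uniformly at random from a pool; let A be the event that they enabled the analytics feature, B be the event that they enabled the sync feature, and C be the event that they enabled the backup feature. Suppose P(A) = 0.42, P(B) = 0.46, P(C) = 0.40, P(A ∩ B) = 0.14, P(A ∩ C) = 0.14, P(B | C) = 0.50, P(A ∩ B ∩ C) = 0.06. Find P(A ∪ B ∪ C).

0.86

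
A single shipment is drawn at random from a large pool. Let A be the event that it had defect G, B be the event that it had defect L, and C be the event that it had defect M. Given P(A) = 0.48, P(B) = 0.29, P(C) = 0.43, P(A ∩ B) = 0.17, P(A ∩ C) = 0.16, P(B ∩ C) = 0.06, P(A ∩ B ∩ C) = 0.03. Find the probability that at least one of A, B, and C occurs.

P(A ∪ B ∪ C) = 0.48 + 0.29 + 0.43 − 0.17 − 0.16 − 0.06 + 0.03 = 0.84

0.84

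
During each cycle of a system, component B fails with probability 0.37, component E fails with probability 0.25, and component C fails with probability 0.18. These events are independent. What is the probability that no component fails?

P(none) = (1 − 0.37) × (1 − 0.25) × (1 − 0.18) = 0.63 × 0.75 × 0.82 = 0.38745

0.38745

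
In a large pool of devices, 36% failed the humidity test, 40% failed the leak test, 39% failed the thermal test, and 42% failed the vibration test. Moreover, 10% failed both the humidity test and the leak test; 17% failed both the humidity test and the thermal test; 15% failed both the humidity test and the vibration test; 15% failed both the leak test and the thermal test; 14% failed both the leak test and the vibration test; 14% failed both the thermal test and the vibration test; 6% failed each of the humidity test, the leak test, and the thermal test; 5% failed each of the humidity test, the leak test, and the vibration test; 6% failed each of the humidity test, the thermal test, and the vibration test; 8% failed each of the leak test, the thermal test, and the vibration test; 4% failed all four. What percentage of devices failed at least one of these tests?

93%

Using inclusion–exclusion:
P(union) = 36 + 40 + 39 + 42 − 10 − 17 − 15 − 15 − 14 − 14 + 6 + 5 + 6 + 8 − 4 = 93%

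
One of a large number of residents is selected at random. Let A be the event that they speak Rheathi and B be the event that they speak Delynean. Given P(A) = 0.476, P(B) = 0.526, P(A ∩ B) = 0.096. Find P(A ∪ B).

P(A ∪ B) = 0.476 + 0.526 − 0.096 = 0.906

0.906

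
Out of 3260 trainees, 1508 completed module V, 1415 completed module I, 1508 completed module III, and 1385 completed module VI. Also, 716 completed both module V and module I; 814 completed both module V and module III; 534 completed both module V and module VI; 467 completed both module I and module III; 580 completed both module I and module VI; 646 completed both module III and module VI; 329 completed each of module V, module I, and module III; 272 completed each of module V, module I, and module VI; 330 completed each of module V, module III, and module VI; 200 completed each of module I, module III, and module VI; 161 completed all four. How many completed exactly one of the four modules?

1051

Using the inclusion–exclusion count for exactly one event:
|exactly one| = 1508 + 1415 + 1508 + 1385 − 2·716 − 2·814 − 2·534 − 2·467 − 2·580 − 2·646 + 3·329 + 3·272 + 3·330 + 3·200 − 4·161 = 1051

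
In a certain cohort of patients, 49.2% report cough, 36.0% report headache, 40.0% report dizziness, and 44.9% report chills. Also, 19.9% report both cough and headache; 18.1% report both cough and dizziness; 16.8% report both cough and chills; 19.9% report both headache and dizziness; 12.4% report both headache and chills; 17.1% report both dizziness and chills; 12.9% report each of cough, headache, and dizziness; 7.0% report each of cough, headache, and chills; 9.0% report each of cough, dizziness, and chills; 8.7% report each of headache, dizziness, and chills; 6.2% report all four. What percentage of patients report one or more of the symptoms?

97.3%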